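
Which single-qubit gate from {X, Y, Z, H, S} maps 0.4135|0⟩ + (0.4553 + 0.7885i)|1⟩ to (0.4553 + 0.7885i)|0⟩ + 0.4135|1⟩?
X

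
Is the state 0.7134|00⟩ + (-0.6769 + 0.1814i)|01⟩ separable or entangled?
Separable

Writing the state as a|00⟩ + b|01⟩ + c|10⟩ + d|11⟩, it is a product state iff ad − bc = 0.
Here (a, b, c, d) = (0.7134, (-0.6769 + 0.1814i), 0, 0): ad − bc = (0.7134)(0) − (-0.6769 + 0.1814i)(0) = 0, so the state is separable.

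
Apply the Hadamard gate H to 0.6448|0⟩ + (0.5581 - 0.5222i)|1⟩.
(0.8506 - 0.3693i)|0⟩ + (0.06131 + 0.3693i)|1⟩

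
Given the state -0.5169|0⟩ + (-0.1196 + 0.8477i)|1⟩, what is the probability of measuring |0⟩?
0.2672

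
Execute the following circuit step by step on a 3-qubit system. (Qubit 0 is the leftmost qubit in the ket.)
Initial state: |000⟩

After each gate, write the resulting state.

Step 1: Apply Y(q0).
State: i|100⟩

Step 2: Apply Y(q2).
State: -|101⟩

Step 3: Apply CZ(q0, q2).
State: |101⟩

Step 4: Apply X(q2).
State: |100⟩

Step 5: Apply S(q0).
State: i|100⟩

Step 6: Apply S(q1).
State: i|100⟩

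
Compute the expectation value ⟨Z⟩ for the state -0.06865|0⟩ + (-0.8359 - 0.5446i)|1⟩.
-0.9906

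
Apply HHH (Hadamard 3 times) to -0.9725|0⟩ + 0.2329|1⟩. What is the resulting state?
-0.523|0⟩ - 0.8523|1⟩

H² = I, so H^3 = H: a single Hadamard. With (a, b) = (-0.9725, 0.2329), H gives ((a + b)/√2, (a − b)/√2) = (-0.523, -0.8523).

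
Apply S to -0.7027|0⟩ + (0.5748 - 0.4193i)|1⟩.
-0.7027|0⟩ + (0.4193 + 0.5748i)|1⟩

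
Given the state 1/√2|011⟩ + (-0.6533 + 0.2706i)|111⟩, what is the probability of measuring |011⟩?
1/2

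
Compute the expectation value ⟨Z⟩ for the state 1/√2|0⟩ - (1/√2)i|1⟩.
0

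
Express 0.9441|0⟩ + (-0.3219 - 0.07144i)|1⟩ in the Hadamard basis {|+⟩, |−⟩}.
(0.44 - 0.05052i)|+⟩ + (0.8952 + 0.05052i)|−⟩

With |ψ⟩ = α|0⟩ + β|1⟩, the Hadamard-basis coefficients are ⟨+|ψ⟩ = (α + β)/√2 and ⟨−|ψ⟩ = (α − β)/√2.
Here α = 0.9441, β = (-0.3219 - 0.07144i): (α + β)/√2 = (0.44 - 0.05052i), (α − β)/√2 = (0.8952 + 0.05052i).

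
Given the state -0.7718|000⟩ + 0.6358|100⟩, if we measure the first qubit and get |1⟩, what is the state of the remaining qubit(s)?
|00⟩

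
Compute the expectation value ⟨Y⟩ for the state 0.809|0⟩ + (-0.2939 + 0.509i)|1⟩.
0.8236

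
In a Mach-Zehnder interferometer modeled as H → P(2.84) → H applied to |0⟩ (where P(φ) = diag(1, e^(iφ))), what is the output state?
(0.02257 + 0.1485i)|0⟩ + (0.9774 - 0.1485i)|1⟩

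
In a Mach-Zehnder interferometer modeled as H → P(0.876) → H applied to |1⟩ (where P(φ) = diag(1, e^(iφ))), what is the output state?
(0.1799 - 0.3841i)|0⟩ + (0.8201 + 0.3841i)|1⟩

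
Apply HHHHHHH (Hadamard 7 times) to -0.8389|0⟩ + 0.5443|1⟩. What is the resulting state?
-0.2083|0⟩ - 0.9781|1⟩

H² = I, so H^7 = H: a single Hadamard. With (a, b) = (-0.8389, 0.5443), H gives ((a + b)/√2, (a − b)/√2) = (-0.2083, -0.9781).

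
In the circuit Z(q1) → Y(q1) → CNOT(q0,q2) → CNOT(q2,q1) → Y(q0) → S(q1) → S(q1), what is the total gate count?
7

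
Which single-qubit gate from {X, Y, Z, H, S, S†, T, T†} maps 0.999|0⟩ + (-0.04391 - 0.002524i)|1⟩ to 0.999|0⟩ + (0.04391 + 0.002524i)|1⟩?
Z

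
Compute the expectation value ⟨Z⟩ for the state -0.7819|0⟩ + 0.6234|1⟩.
0.2227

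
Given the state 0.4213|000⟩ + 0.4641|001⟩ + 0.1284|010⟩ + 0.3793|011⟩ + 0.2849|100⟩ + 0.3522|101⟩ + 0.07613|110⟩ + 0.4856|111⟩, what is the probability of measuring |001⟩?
0.2154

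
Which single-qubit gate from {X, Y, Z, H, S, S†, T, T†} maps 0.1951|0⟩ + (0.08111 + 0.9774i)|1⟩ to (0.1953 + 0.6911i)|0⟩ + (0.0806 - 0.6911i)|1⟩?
H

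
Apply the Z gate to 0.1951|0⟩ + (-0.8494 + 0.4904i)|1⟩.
0.1951|0⟩ + (0.8494 - 0.4904i)|1⟩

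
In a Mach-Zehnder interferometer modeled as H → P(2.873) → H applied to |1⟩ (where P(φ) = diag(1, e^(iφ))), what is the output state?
(0.9821 - 0.1327i)|0⟩ + (0.01793 + 0.1327i)|1⟩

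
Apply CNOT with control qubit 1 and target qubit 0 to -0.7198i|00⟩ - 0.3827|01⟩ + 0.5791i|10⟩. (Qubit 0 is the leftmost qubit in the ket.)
-0.7198i|00⟩ + 0.5791i|10⟩ - 0.3827|11⟩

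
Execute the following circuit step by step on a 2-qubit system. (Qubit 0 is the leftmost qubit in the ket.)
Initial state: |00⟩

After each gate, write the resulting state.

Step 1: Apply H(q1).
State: 1/√2|00⟩ + 1/√2|01⟩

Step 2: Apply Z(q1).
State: 1/√2|00⟩ - 1/√2|01⟩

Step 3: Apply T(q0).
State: 1/√2|00⟩ - 1/√2|01⟩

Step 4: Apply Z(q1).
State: 1/√2|00⟩ + 1/√2|01⟩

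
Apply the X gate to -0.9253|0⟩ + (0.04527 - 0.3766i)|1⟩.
(0.04527 - 0.3766i)|0⟩ - 0.9253|1⟩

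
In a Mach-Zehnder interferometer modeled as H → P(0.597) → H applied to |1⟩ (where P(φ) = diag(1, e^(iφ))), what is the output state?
(0.08649 - 0.2811i)|0⟩ + (0.9135 + 0.2811i)|1⟩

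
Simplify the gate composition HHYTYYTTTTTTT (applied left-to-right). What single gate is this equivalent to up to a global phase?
Y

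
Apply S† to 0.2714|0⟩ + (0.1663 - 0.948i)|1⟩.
0.2714|0⟩ + (-0.948 - 0.1663i)|1⟩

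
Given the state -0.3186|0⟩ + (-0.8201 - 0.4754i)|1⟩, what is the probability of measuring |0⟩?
0.1015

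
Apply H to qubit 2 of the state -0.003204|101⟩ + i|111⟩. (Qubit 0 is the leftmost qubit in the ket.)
-0.002266|100⟩ + 0.002266|101⟩ + (1/√2)i|110⟩ - (1/√2)i|111⟩

H on qubit 2 mixes each pair of kets that differ only in qubit 2: amplitudes (a, b) of (|…0…⟩, |…1…⟩) become ((a + b)/√2, (a − b)/√2). Kets absent from the input have amplitude 0.
(|100⟩, |101⟩): (a, b) = (0, -0.003204) → (-0.002266, 0.002266)
(|110⟩, |111⟩): (a, b) = (0, i) → ((1/√2)i, -(1/√2)i)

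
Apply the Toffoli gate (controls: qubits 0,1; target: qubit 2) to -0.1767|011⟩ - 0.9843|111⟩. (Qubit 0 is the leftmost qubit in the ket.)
-0.1767|011⟩ - 0.9843|110⟩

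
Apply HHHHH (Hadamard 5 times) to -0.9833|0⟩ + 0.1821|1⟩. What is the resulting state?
-0.5665|0⟩ - 0.8241|1⟩

H² = I, so H^5 = H: a single Hadamard. With (a, b) = (-0.9833, 0.1821), H gives ((a + b)/√2, (a − b)/√2) = (-0.5665, -0.8241).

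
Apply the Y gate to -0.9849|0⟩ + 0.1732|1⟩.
-0.1732i|0⟩ - 0.9849i|1⟩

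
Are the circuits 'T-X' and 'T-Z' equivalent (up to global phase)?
No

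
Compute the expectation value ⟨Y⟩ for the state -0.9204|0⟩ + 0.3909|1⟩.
0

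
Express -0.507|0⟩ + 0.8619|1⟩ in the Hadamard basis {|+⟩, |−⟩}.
0.251|+⟩ - 0.968|−⟩

With |ψ⟩ = α|0⟩ + β|1⟩, the Hadamard-basis coefficients are ⟨+|ψ⟩ = (α + β)/√2 and ⟨−|ψ⟩ = (α − β)/√2.
Here α = -0.507, β = 0.8619: (α + β)/√2 = 0.251, (α − β)/√2 = -0.968.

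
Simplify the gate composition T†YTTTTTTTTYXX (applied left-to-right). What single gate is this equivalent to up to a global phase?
T†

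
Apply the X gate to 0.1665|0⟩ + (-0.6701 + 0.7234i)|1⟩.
(-0.6701 + 0.7234i)|0⟩ + 0.1665|1⟩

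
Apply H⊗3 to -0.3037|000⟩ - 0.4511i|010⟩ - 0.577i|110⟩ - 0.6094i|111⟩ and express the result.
(-0.1074 - 0.5789i)|000⟩ + (-0.1074 - 0.148i)|001⟩ + (-0.1074 + 0.5789i)|010⟩ + (-0.1074 + 0.148i)|011⟩ + (-0.1074 + 0.26i)|100⟩ + (-0.1074 - 0.1709i)|101⟩ + (-0.1074 - 0.26i)|110⟩ + (-0.1074 + 0.1709i)|111⟩

H⊗3 gives amp(|y⟩) = (1/2√2) Σ_x (−1)^(x·y) amp(|x⟩), where x·y is the number of positions in which both x and y have a 1.
|000⟩: (-0.3037 - 0.4511i - 0.577i - 0.6094i)/(2√2) = (-0.1074 - 0.5789i)
|001⟩: (-0.3037 - 0.4511i - 0.577i + 0.6094i)/(2√2) = (-0.1074 - 0.148i)
|010⟩: (-0.3037 + 0.4511i + 0.577i + 0.6094i)/(2√2) = (-0.1074 + 0.5789i)
|011⟩: (-0.3037 + 0.4511i + 0.577i - 0.6094i)/(2√2) = (-0.1074 + 0.148i)
|100⟩: (-0.3037 - 0.4511i + 0.577i + 0.6094i)/(2√2) = (-0.1074 + 0.26i)
|101⟩: (-0.3037 - 0.4511i + 0.577i - 0.6094i)/(2√2) = (-0.1074 - 0.1709i)
|110⟩: (-0.3037 + 0.4511i - 0.577i - 0.6094i)/(2√2) = (-0.1074 - 0.26i)
|111⟩: (-0.3037 + 0.4511i - 0.577i + 0.6094i)/(2√2) = (-0.1074 + 0.1709i)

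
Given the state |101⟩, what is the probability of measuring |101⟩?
1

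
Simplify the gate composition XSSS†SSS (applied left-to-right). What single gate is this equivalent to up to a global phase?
X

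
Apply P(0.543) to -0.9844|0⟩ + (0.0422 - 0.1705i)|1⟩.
-0.9844|0⟩ + (0.1242 - 0.1242i)|1⟩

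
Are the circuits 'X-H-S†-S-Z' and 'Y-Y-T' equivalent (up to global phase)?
No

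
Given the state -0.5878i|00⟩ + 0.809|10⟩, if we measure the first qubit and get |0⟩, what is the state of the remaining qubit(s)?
-i|0⟩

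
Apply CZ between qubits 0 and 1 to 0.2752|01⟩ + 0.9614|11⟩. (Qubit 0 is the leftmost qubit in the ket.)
0.2752|01⟩ - 0.9614|11⟩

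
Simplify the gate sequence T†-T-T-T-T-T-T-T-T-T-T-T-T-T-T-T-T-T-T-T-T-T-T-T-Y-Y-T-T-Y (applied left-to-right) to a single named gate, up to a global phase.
Y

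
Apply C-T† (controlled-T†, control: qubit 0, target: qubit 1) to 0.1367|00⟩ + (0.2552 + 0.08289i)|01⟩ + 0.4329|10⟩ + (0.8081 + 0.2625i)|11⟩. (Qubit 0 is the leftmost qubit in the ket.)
0.1367|00⟩ + (0.2552 + 0.08289i)|01⟩ + 0.4329|10⟩ + (0.757 - 0.3858i)|11⟩

C-T† leaves the control-|0⟩ kets |00⟩, |01⟩ unchanged and applies T† to qubit 1 on the control-|1⟩ pair (|10⟩, |11⟩).
T† = [[1, 0], [0, (1/√2 - (1/√2)i)]].
With a = amp(|10⟩) = 0.4329 and b = amp(|11⟩) = (0.8081 + 0.2625i):
new amp(|10⟩) = (1)·a = 0.4329
new amp(|11⟩) = (1/√2 - (1/√2)i)·b = (0.757 - 0.3858i)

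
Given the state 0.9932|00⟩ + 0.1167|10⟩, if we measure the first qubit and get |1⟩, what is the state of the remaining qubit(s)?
|0⟩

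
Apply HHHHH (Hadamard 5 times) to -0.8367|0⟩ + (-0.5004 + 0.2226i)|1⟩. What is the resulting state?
(-0.9455 + 0.1574i)|0⟩ + (-0.2378 - 0.1574i)|1⟩

H² = I, so H^5 = H: a single Hadamard. With (a, b) = (-0.8367, (-0.5004 + 0.2226i)), H gives ((a + b)/√2, (a − b)/√2) = ((-0.9455 + 0.1574i), (-0.2378 - 0.1574i)).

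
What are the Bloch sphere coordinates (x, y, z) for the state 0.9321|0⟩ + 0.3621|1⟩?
(0.675, 0, 0.7377)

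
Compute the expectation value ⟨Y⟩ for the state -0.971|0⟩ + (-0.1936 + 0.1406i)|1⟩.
-0.273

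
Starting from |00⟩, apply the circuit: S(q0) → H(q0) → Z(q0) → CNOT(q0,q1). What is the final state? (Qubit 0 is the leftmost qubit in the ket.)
1/√2|00⟩ - 1/√2|11⟩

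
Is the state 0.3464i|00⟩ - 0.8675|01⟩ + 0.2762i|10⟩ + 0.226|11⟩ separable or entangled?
Entangled

Writing the state as a|00⟩ + b|01⟩ + c|10⟩ + d|11⟩, it is a product state iff ad − bc = 0.
Here (a, b, c, d) = (0.3464i, -0.8675, 0.2762i, 0.226): ad − bc = (0.3464i)(0.226) − (-0.8675)(0.2762i) = 0.3179i ≠ 0, so the state is entangled.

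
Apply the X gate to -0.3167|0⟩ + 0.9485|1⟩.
0.9485|0⟩ - 0.3167|1⟩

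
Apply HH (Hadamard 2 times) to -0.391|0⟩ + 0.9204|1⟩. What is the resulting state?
-0.391|0⟩ + 0.9204|1⟩

H² = I, so an even number of Hadamards cancels: H^2 = I and the state is unchanged.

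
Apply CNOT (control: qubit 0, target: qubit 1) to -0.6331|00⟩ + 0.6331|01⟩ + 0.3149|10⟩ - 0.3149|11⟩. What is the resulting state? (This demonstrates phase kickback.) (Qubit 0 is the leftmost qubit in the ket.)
-0.6331|00⟩ + 0.6331|01⟩ - 0.3149|10⟩ + 0.3149|11⟩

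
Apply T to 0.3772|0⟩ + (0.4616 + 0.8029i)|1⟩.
0.3772|0⟩ + (-0.2413 + 0.8941i)|1⟩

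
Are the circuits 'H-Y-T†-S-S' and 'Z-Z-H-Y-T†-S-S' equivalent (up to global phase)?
Yes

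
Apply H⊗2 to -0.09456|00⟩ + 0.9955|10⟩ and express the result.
0.4505|00⟩ + 0.4505|01⟩ - 0.545|10⟩ - 0.545|11⟩

H⊗2 gives amp(|y⟩) = (1/2) Σ_x (−1)^(x·y) amp(|x⟩), where x·y is the number of positions in which both x and y have a 1.
|00⟩: (-0.09456 + 0.9955)/2 = 0.4505
|01⟩: (-0.09456 + 0.9955)/2 = 0.4505
|10⟩: (-0.09456 - 0.9955)/2 = -0.545
|11⟩: (-0.09456 - 0.9955)/2 = -0.545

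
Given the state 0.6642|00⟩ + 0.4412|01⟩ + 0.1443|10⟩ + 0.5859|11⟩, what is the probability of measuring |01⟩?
0.1947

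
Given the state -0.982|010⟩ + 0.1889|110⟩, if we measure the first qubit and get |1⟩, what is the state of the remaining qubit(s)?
|10⟩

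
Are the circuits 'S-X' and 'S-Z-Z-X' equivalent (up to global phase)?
Yes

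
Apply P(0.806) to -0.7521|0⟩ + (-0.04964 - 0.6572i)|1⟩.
-0.7521|0⟩ + (0.4398 - 0.4909i)|1⟩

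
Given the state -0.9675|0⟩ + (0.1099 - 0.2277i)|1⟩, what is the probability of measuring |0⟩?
0.9361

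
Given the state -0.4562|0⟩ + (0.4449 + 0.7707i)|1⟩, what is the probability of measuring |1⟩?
0.7919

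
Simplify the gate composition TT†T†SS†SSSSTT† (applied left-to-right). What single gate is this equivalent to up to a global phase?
T†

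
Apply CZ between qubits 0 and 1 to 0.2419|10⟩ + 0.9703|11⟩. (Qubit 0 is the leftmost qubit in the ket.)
0.2419|10⟩ - 0.9703|11⟩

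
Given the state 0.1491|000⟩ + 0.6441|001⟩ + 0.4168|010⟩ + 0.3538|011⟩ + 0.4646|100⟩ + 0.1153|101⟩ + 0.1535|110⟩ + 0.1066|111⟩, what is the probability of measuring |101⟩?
0.01329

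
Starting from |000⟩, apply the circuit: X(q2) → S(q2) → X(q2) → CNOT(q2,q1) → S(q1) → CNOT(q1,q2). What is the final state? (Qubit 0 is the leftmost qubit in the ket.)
i|000⟩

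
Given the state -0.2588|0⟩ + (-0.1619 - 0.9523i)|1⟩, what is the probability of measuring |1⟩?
0.9331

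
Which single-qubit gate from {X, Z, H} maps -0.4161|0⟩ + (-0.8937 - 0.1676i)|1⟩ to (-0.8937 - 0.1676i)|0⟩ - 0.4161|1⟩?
X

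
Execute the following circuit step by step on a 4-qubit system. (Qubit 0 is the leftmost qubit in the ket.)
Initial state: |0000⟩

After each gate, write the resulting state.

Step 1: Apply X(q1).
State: |0100⟩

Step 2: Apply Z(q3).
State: |0100⟩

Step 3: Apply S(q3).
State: |0100⟩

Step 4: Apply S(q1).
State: i|0100⟩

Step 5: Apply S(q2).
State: i|0100⟩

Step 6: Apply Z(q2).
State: i|0100⟩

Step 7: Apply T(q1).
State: (-1/√2 + (1/√2)i)|0100⟩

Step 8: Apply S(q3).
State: (-1/√2 + (1/√2)i)|0100⟩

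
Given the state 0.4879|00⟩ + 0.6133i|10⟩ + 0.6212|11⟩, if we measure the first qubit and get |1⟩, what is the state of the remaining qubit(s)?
0.7026i|0⟩ + 0.7116|1⟩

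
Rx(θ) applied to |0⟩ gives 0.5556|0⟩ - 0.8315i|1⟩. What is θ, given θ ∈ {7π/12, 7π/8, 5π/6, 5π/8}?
5π/8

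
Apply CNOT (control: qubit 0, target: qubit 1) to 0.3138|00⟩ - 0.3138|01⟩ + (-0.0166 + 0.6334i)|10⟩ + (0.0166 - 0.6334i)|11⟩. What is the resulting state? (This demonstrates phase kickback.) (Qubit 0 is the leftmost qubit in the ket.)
0.3138|00⟩ - 0.3138|01⟩ + (0.0166 - 0.6334i)|10⟩ + (-0.0166 + 0.6334i)|11⟩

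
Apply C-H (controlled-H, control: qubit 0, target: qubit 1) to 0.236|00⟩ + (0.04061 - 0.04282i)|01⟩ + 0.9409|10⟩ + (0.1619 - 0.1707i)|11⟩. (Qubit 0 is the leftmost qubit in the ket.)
0.236|00⟩ + (0.04061 - 0.04282i)|01⟩ + (0.7798 - 0.1207i)|10⟩ + (0.5508 + 0.1207i)|11⟩

C-H leaves the control-|0⟩ kets |00⟩, |01⟩ unchanged and applies H to qubit 1 on the control-|1⟩ pair (|10⟩, |11⟩).
H = [[1/√2, 1/√2], [1/√2, -1/√2]].
With a = amp(|10⟩) = 0.9409 and b = amp(|11⟩) = (0.1619 - 0.1707i):
new amp(|10⟩) = (1/√2)·a + (1/√2)·b = (0.7798 - 0.1207i)
new amp(|11⟩) = (1/√2)·a + (-1/√2)·b = (0.5508 + 0.1207i)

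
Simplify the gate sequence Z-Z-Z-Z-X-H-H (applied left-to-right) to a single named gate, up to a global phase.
X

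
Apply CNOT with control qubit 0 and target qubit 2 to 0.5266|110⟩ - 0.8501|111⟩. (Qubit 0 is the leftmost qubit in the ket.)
-0.8501|110⟩ + 0.5266|111⟩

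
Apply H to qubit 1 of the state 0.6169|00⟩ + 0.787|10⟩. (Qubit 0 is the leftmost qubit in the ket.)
0.4362|00⟩ + 0.4362|01⟩ + 0.5565|10⟩ + 0.5565|11⟩

H on qubit 1 mixes each pair of kets that differ only in qubit 1: amplitudes (a, b) of (|…0…⟩, |…1…⟩) become ((a + b)/√2, (a − b)/√2). Kets absent from the input have amplitude 0.
(|00⟩, |01⟩): (a, b) = (0.6169, 0) → (0.4362, 0.4362)
(|10⟩, |11⟩): (a, b) = (0.787, 0) → (0.5565, 0.5565)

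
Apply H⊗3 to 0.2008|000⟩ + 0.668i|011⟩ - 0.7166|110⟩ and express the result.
(-0.1824 + 0.2362i)|000⟩ + (-0.1824 - 0.2362i)|001⟩ + (0.3243 - 0.2362i)|010⟩ + (0.3243 + 0.2362i)|011⟩ + (0.3243 + 0.2362i)|100⟩ + (0.3243 - 0.2362i)|101⟩ + (-0.1824 - 0.2362i)|110⟩ + (-0.1824 + 0.2362i)|111⟩

H⊗3 gives amp(|y⟩) = (1/2√2) Σ_x (−1)^(x·y) amp(|x⟩), where x·y is the number of positions in which both x and y have a 1.
|000⟩: (0.2008 + 0.668i - 0.7166)/(2√2) = (-0.1824 + 0.2362i)
|001⟩: (0.2008 - 0.668i - 0.7166)/(2√2) = (-0.1824 - 0.2362i)
|010⟩: (0.2008 - 0.668i + 0.7166)/(2√2) = (0.3243 - 0.2362i)
|011⟩: (0.2008 + 0.668i + 0.7166)/(2√2) = (0.3243 + 0.2362i)
|100⟩: (0.2008 + 0.668i + 0.7166)/(2√2) = (0.3243 + 0.2362i)
|101⟩: (0.2008 - 0.668i + 0.7166)/(2√2) = (0.3243 - 0.2362i)
|110⟩: (0.2008 - 0.668i - 0.7166)/(2√2) = (-0.1824 - 0.2362i)
|111⟩: (0.2008 + 0.668i - 0.7166)/(2√2) = (-0.1824 + 0.2362i)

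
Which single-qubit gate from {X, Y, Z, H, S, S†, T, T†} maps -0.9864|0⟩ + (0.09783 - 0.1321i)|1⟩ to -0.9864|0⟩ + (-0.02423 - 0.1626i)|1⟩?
T†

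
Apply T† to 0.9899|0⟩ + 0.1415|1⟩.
0.9899|0⟩ + (0.1001 - 0.1001i)|1⟩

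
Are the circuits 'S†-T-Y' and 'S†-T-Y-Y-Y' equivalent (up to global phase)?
Yes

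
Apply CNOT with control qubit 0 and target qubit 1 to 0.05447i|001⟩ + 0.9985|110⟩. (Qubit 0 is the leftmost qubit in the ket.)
0.05447i|001⟩ + 0.9985|100⟩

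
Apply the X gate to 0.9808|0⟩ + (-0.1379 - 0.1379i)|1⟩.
(-0.1379 - 0.1379i)|0⟩ + 0.9808|1⟩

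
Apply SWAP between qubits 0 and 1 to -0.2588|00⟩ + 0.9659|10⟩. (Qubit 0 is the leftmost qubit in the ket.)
-0.2588|00⟩ + 0.9659|01⟩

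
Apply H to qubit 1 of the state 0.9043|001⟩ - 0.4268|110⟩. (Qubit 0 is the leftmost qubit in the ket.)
0.6394|001⟩ + 0.6394|011⟩ - 0.3018|100⟩ + 0.3018|110⟩

H on qubit 1 mixes each pair of kets that differ only in qubit 1: amplitudes (a, b) of (|…0…⟩, |…1…⟩) become ((a + b)/√2, (a − b)/√2). Kets absent from the input have amplitude 0.
(|001⟩, |011⟩): (a, b) = (0.9043, 0) → (0.6394, 0.6394)
(|100⟩, |110⟩): (a, b) = (0, -0.4268) → (-0.3018, 0.3018)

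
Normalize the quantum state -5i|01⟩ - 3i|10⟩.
-0.8575i|01⟩ - 0.5145i|10⟩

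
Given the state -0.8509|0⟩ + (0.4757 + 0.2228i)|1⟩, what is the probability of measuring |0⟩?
0.724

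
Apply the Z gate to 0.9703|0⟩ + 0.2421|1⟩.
0.9703|0⟩ - 0.2421|1⟩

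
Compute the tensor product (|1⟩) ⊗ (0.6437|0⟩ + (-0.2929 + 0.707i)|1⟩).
0.6437|10⟩ + (-0.2929 + 0.707i)|11⟩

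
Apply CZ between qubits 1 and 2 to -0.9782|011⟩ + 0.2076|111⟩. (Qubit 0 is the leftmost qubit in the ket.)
0.9782|011⟩ - 0.2076|111⟩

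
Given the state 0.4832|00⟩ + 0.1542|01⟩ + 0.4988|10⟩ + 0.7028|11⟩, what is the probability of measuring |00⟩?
0.2335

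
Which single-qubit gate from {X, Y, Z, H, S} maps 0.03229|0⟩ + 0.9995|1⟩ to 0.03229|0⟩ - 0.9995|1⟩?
Z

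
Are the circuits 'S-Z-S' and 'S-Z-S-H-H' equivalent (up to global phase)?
Yes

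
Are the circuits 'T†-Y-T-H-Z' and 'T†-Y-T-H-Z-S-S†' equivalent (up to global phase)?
Yes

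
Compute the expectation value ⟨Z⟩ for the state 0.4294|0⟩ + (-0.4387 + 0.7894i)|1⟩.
-0.6312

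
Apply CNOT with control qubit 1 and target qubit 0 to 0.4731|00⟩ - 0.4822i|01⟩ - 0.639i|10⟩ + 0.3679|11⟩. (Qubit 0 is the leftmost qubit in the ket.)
0.4731|00⟩ + 0.3679|01⟩ - 0.639i|10⟩ - 0.4822i|11⟩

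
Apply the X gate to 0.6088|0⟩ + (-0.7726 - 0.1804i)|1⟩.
(-0.7726 - 0.1804i)|0⟩ + 0.6088|1⟩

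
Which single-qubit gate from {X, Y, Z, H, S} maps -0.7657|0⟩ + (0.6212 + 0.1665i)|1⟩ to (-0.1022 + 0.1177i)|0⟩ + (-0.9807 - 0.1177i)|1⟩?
H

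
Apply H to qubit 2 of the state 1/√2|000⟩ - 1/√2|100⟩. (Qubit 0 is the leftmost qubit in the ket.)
1/2|000⟩ + 1/2|001⟩ - 1/2|100⟩ - 1/2|101⟩

H on qubit 2 mixes each pair of kets that differ only in qubit 2: amplitudes (a, b) of (|…0…⟩, |…1…⟩) become ((a + b)/√2, (a − b)/√2). Kets absent from the input have amplitude 0.
(|000⟩, |001⟩): (a, b) = (1/√2, 0) → (1/2, 1/2)
(|100⟩, |101⟩): (a, b) = (-1/√2, 0) → (-1/2, -1/2)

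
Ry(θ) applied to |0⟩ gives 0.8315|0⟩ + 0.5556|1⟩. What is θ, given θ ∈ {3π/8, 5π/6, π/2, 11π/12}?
3π/8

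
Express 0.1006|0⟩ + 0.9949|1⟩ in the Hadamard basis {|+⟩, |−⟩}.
0.7746|+⟩ - 0.6324|−⟩

With |ψ⟩ = α|0⟩ + β|1⟩, the Hadamard-basis coefficients are ⟨+|ψ⟩ = (α + β)/√2 and ⟨−|ψ⟩ = (α − β)/√2.
Here α = 0.1006, β = 0.9949: (α + β)/√2 = 0.7746, (α − β)/√2 = -0.6324.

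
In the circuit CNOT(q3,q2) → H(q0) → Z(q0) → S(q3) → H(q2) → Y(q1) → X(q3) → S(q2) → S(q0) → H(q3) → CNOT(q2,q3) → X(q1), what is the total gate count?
12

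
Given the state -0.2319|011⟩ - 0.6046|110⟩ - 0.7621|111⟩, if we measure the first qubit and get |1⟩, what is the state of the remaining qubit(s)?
-0.6215|10⟩ - 0.7834|11⟩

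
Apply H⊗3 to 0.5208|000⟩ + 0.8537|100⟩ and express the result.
0.486|000⟩ + 0.486|001⟩ + 0.486|010⟩ + 0.486|011⟩ - 0.1177|100⟩ - 0.1177|101⟩ - 0.1177|110⟩ - 0.1177|111⟩

H⊗3 gives amp(|y⟩) = (1/2√2) Σ_x (−1)^(x·y) amp(|x⟩), where x·y is the number of positions in which both x and y have a 1.
|000⟩: (0.5208 + 0.8537)/(2√2) = 0.486
|001⟩: (0.5208 + 0.8537)/(2√2) = 0.486
|010⟩: (0.5208 + 0.8537)/(2√2) = 0.486
|011⟩: (0.5208 + 0.8537)/(2√2) = 0.486
|100⟩: (0.5208 - 0.8537)/(2√2) = -0.1177
|101⟩: (0.5208 - 0.8537)/(2√2) = -0.1177
|110⟩: (0.5208 - 0.8537)/(2√2) = -0.1177
|111⟩: (0.5208 - 0.8537)/(2√2) = -0.1177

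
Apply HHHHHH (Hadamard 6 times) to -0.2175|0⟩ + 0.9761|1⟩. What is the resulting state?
-0.2175|0⟩ + 0.9761|1⟩

H² = I, so an even number of Hadamards cancels: H^6 = I and the state is unchanged.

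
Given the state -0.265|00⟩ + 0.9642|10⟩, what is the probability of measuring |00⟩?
0.07023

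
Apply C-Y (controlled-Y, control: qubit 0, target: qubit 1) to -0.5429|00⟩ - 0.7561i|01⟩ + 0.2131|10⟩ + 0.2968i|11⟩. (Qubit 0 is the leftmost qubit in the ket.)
-0.5429|00⟩ - 0.7561i|01⟩ + 0.2968|10⟩ + 0.2131i|11⟩

C-Y leaves the control-|0⟩ kets |00⟩, |01⟩ unchanged and applies Y to qubit 1 on the control-|1⟩ pair (|10⟩, |11⟩).
Y = [[0, -i], [i, 0]].
With a = amp(|10⟩) = 0.2131 and b = amp(|11⟩) = 0.2968i:
new amp(|10⟩) = (-i)·b = 0.2968
new amp(|11⟩) = (i)·a = 0.2131i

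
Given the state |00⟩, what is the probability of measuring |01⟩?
0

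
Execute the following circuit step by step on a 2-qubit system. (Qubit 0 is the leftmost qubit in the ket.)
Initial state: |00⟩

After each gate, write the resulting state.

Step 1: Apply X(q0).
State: |10⟩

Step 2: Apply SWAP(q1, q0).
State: |01⟩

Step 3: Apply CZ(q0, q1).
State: |01⟩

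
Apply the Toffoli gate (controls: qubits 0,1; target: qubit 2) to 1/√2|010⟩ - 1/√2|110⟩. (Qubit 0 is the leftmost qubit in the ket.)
1/√2|010⟩ - 1/√2|111⟩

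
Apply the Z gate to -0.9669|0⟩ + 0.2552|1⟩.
-0.9669|0⟩ - 0.2552|1⟩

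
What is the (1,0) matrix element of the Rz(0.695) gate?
0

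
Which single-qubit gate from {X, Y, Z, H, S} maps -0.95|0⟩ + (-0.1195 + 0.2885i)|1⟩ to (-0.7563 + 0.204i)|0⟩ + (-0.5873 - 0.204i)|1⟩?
H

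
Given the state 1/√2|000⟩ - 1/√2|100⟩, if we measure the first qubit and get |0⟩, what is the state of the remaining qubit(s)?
|00⟩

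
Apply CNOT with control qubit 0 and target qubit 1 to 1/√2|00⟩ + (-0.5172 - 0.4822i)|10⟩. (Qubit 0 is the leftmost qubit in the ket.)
1/√2|00⟩ + (-0.5172 - 0.4822i)|11⟩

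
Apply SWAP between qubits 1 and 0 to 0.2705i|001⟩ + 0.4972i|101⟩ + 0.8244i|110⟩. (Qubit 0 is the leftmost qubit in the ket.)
0.2705i|001⟩ + 0.4972i|011⟩ + 0.8244i|110⟩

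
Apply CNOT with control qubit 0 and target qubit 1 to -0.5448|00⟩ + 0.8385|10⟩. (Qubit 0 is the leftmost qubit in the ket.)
-0.5448|00⟩ + 0.8385|11⟩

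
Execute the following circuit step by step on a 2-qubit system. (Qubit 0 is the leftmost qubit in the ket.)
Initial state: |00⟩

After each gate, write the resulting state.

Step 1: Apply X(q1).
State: |01⟩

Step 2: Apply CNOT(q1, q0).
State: |11⟩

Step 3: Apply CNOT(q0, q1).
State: |10⟩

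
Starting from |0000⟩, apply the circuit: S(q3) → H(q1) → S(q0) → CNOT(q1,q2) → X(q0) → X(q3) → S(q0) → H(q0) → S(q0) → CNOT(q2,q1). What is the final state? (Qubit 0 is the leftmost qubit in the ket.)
(1/2)i|0001⟩ + (1/2)i|0011⟩ + 1/2|1001⟩ + 1/2|1011⟩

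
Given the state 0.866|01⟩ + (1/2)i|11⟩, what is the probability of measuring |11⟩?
1/4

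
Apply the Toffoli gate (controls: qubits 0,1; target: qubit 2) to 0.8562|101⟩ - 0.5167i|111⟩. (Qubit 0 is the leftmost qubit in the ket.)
0.8562|101⟩ - 0.5167i|110⟩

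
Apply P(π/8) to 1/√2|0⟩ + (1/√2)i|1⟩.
1/√2|0⟩ + (-0.2706 + 0.6533i)|1⟩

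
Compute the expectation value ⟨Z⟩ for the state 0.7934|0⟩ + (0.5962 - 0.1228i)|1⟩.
0.2589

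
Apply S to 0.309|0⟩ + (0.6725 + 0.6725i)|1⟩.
0.309|0⟩ + (-0.6725 + 0.6725i)|1⟩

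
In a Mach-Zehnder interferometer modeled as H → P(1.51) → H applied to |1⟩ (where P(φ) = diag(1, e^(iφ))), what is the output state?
(0.4696 - 0.4991i)|0⟩ + (0.5304 + 0.4991i)|1⟩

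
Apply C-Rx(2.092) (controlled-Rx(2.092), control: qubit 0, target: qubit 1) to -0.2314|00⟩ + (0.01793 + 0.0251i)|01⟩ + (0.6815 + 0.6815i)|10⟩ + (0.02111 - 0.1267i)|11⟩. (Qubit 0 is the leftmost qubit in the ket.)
-0.2314|00⟩ + (0.01793 + 0.0251i)|01⟩ + (0.2318 + 0.3232i)|10⟩ + (0.6004 - 0.6533i)|11⟩

C-Rx(2.092) leaves the control-|0⟩ kets |00⟩, |01⟩ unchanged and applies Rx(2.092) to qubit 1 on the control-|1⟩ pair (|10⟩, |11⟩).
Rx(2.092) = [[cos(θ/2), −i·sin(θ/2)], [−i·sin(θ/2), cos(θ/2)]]; θ = 2.092, cos(θ/2) ≈ 0.501037, sin(θ/2) ≈ 0.865426.
With a = amp(|10⟩) = (0.6815 + 0.6815i) and b = amp(|11⟩) = (0.02111 - 0.1267i):
new amp(|10⟩) = (0.501037)·a + (-0.865426i)·b = (0.2318 + 0.3232i)
new amp(|11⟩) = (-0.865426i)·a + (0.501037)·b = (0.6004 - 0.6533i)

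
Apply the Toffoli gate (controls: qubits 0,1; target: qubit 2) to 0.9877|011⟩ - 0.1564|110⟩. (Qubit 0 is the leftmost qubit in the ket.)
0.9877|011⟩ - 0.1564|111⟩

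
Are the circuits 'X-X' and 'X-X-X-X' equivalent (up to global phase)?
Yes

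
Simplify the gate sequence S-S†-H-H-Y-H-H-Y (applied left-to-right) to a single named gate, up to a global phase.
I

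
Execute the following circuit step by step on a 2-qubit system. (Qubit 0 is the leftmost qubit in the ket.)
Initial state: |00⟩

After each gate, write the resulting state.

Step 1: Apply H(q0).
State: 1/√2|00⟩ + 1/√2|10⟩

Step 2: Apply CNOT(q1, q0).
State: 1/√2|00⟩ + 1/√2|10⟩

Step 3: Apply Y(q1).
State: (1/√2)i|01⟩ + (1/√2)i|11⟩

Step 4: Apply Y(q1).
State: 1/√2|00⟩ + 1/√2|10⟩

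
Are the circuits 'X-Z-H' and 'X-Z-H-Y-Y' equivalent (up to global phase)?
Yes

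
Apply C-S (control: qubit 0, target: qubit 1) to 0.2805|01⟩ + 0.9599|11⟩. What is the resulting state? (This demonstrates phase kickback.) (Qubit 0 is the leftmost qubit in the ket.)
0.2805|01⟩ + 0.9599i|11⟩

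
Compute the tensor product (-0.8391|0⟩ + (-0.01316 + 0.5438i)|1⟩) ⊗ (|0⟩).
-0.8391|00⟩ + (-0.01316 + 0.5438i)|10⟩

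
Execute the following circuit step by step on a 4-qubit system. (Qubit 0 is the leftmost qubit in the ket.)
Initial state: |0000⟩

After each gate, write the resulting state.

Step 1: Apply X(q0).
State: |1000⟩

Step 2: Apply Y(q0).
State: -i|0000⟩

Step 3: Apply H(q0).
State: -(1/√2)i|0000⟩ - (1/√2)i|1000⟩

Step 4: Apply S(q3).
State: -(1/√2)i|0000⟩ - (1/√2)i|1000⟩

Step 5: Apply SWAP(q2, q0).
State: -(1/√2)i|0000⟩ - (1/√2)i|0010⟩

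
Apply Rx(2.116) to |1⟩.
-0.8714i|0⟩ + 0.4906|1⟩

Rx(2.116) = [[cos(θ/2), −i·sin(θ/2)], [−i·sin(θ/2), cos(θ/2)]]; θ = 2.116, cos(θ/2) ≈ 0.490616, sin(θ/2) ≈ 0.871376.
With a = amp(|0⟩) = 0 and b = amp(|1⟩) = 1:
new amp(|0⟩) = (0.490616)·a + (-0.871376i)·b = -0.8714i
new amp(|1⟩) = (-0.871376i)·a + (0.490616)·b = 0.4906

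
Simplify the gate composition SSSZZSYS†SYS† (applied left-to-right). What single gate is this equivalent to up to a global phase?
S†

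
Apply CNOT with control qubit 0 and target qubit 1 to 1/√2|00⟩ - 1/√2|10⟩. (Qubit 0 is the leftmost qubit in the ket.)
1/√2|00⟩ - 1/√2|11⟩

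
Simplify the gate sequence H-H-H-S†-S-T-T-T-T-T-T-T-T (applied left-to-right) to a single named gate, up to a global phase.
H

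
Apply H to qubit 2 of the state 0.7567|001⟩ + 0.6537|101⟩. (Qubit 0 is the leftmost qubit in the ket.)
0.5351|000⟩ - 0.5351|001⟩ + 0.4622|100⟩ - 0.4622|101⟩

H on qubit 2 mixes each pair of kets that differ only in qubit 2: amplitudes (a, b) of (|…0…⟩, |…1…⟩) become ((a + b)/√2, (a − b)/√2). Kets absent from the input have amplitude 0.
(|000⟩, |001⟩): (a, b) = (0, 0.7567) → (0.5351, -0.5351)
(|100⟩, |101⟩): (a, b) = (0, 0.6537) → (0.4622, -0.4622)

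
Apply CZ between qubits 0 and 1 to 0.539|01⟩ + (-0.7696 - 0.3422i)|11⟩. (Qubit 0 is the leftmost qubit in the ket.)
0.539|01⟩ + (0.7696 + 0.3422i)|11⟩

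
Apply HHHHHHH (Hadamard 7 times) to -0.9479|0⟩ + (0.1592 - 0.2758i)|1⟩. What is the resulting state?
(-0.5577 - 0.195i)|0⟩ + (-0.7828 + 0.195i)|1⟩

H² = I, so H^7 = H: a single Hadamard. With (a, b) = (-0.9479, (0.1592 - 0.2758i)), H gives ((a + b)/√2, (a − b)/√2) = ((-0.5577 - 0.195i), (-0.7828 + 0.195i)).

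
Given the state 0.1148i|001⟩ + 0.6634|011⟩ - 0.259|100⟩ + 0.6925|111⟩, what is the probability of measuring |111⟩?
0.4796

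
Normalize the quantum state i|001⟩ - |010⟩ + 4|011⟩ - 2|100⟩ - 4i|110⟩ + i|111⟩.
0.1601i|001⟩ - 0.1601|010⟩ + 0.6405|011⟩ - 0.3203|100⟩ - 0.6405i|110⟩ + 0.1601i|111⟩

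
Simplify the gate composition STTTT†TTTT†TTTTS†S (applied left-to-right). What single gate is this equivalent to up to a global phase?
S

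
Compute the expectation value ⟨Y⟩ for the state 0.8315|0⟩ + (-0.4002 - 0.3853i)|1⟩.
-0.6408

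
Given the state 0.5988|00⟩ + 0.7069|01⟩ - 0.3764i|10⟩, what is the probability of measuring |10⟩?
0.1417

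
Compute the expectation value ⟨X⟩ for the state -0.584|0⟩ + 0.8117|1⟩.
-0.9481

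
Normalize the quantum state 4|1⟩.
|1⟩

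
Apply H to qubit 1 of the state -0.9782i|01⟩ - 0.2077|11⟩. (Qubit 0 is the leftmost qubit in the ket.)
-0.6917i|00⟩ + 0.6917i|01⟩ - 0.1469|10⟩ + 0.1469|11⟩

H on qubit 1 mixes each pair of kets that differ only in qubit 1: amplitudes (a, b) of (|…0…⟩, |…1…⟩) become ((a + b)/√2, (a − b)/√2). Kets absent from the input have amplitude 0.
(|00⟩, |01⟩): (a, b) = (0, -0.9782i) → (-0.6917i, 0.6917i)
(|10⟩, |11⟩): (a, b) = (0, -0.2077) → (-0.1469, 0.1469)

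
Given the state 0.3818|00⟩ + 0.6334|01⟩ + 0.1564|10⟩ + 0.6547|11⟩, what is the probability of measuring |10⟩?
0.02446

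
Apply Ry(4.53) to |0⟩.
-0.6398|0⟩ + 0.7686|1⟩

Ry(4.53) = [[cos(θ/2), −sin(θ/2)], [sin(θ/2), cos(θ/2)]]; θ = 4.53, cos(θ/2) ≈ -0.639774, sin(θ/2) ≈ 0.768563.
With a = amp(|0⟩) = 1 and b = amp(|1⟩) = 0:
new amp(|0⟩) = (-0.639774)·a + (-0.768563)·b = -0.6398
new amp(|1⟩) = (0.768563)·a + (-0.639774)·b = 0.7686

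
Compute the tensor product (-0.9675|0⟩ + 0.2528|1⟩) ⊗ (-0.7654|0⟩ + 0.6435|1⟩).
0.7405|00⟩ - 0.6226|01⟩ - 0.1935|10⟩ + 0.1627|11⟩

amp(|b₁b₂…⟩) = product of the factor amplitudes for bits b₁, b₂, …; only kets whose every factor amplitude is nonzero survive.
|00⟩: (-0.9675)(-0.7654) = 0.7405
|01⟩: (-0.9675)(0.6435) = -0.6226
|10⟩: (0.2528)(-0.7654) = -0.1935
|11⟩: (0.2528)(0.6435) = 0.1627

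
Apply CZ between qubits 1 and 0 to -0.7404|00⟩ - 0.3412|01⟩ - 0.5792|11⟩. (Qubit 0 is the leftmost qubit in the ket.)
-0.7404|00⟩ - 0.3412|01⟩ + 0.5792|11⟩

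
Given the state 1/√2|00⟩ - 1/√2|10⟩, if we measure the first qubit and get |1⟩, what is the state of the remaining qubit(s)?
-|0⟩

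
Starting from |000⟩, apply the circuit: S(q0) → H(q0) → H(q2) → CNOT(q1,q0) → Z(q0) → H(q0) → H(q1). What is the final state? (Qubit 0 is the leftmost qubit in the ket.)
1/2|100⟩ + 1/2|101⟩ + 1/2|110⟩ + 1/2|111⟩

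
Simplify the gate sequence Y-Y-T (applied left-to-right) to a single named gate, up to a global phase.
T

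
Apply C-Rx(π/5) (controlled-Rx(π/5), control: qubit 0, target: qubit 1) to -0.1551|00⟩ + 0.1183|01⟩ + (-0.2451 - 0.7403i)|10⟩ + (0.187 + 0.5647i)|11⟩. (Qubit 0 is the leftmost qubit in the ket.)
-0.1551|00⟩ + 0.1183|01⟩ + (-0.0586 - 0.7619i)|10⟩ + (-0.05092 + 0.6128i)|11⟩

C-Rx(π/5) leaves the control-|0⟩ kets |00⟩, |01⟩ unchanged and applies Rx(π/5) to qubit 1 on the control-|1⟩ pair (|10⟩, |11⟩).
Rx(π/5) = [[cos(θ/2), −i·sin(θ/2)], [−i·sin(θ/2), cos(θ/2)]]; θ = π/5, cos(θ/2) ≈ 0.951057, sin(θ/2) ≈ 0.309017.
With a = amp(|10⟩) = (-0.2451 - 0.7403i) and b = amp(|11⟩) = (0.187 + 0.5647i):
new amp(|10⟩) = (0.951057)·a + (-0.309017i)·b = (-0.0586 - 0.7619i)
new amp(|11⟩) = (-0.309017i)·a + (0.951057)·b = (-0.05092 + 0.6128i)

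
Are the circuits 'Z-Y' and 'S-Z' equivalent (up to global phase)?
No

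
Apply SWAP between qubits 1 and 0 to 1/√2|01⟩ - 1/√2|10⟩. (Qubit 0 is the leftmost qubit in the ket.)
-1/√2|01⟩ + 1/√2|10⟩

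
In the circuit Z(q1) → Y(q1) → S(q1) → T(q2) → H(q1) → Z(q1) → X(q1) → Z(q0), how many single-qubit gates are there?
8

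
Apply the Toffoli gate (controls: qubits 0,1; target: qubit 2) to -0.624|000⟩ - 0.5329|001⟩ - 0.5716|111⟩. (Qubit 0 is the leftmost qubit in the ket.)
-0.624|000⟩ - 0.5329|001⟩ - 0.5716|110⟩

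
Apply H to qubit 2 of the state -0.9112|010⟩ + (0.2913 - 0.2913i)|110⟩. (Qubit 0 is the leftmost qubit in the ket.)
-0.6443|010⟩ - 0.6443|011⟩ + (0.206 - 0.206i)|110⟩ + (0.206 - 0.206i)|111⟩

H on qubit 2 mixes each pair of kets that differ only in qubit 2: amplitudes (a, b) of (|…0…⟩, |…1…⟩) become ((a + b)/√2, (a − b)/√2). Kets absent from the input have amplitude 0.
(|010⟩, |011⟩): (a, b) = (-0.9112, 0) → (-0.6443, -0.6443)
(|110⟩, |111⟩): (a, b) = ((0.2913 - 0.2913i), 0) → ((0.206 - 0.206i), (0.206 - 0.206i))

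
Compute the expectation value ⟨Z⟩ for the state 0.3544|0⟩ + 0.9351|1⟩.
-0.7488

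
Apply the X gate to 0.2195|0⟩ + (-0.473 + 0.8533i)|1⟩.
(-0.473 + 0.8533i)|0⟩ + 0.2195|1⟩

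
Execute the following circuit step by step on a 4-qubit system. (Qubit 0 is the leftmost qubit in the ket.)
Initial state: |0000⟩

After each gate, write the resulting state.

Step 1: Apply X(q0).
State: |1000⟩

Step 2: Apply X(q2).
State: |1010⟩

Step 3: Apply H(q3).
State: 1/√2|1010⟩ + 1/√2|1011⟩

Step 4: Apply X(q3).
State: 1/√2|1010⟩ + 1/√2|1011⟩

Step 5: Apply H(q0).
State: 1/2|0010⟩ + 1/2|0011⟩ - 1/2|1010⟩ - 1/2|1011⟩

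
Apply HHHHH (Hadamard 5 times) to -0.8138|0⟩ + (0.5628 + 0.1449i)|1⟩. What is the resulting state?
(-0.1775 + 0.1025i)|0⟩ + (-0.9734 - 0.1025i)|1⟩

H² = I, so H^5 = H: a single Hadamard. With (a, b) = (-0.8138, (0.5628 + 0.1449i)), H gives ((a + b)/√2, (a − b)/√2) = ((-0.1775 + 0.1025i), (-0.9734 - 0.1025i)).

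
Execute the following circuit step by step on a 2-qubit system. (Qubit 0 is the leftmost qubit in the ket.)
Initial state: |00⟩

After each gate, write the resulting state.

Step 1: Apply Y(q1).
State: i|01⟩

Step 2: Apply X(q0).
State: i|11⟩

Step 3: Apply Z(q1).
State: -i|11⟩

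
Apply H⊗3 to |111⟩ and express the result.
1/√8|000⟩ - 1/√8|001⟩ - 1/√8|010⟩ + 1/√8|011⟩ - 1/√8|100⟩ + 1/√8|101⟩ + 1/√8|110⟩ - 1/√8|111⟩

H⊗3 gives amp(|y⟩) = (1/2√2) Σ_x (−1)^(x·y) amp(|x⟩), where x·y is the number of positions in which both x and y have a 1.
|000⟩: (1)/(2√2) = 1/√8
|001⟩: (-1)/(2√2) = -1/√8
|010⟩: (-1)/(2√2) = -1/√8
|011⟩: (1)/(2√2) = 1/√8
|100⟩: (-1)/(2√2) = -1/√8
|101⟩: (1)/(2√2) = 1/√8
|110⟩: (1)/(2√2) = 1/√8
|111⟩: (-1)/(2√2) = -1/√8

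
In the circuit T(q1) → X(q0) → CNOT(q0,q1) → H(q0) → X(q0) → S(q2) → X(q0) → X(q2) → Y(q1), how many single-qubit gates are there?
8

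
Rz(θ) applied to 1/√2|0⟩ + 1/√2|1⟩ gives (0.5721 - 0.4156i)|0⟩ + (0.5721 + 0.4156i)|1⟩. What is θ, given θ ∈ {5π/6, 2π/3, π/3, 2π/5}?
2π/5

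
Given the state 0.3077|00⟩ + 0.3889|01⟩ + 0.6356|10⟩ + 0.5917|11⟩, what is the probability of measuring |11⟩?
0.3501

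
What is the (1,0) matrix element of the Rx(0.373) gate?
-0.1854i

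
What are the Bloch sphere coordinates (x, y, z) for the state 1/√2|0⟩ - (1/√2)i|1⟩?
(0, -1, 0)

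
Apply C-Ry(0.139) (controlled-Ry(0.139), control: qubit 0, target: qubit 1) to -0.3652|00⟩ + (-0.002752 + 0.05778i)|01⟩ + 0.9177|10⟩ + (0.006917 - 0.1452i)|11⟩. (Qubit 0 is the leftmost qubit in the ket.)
-0.3652|00⟩ + (-0.002752 + 0.05778i)|01⟩ + (0.915 + 0.01008i)|10⟩ + (0.07063 - 0.1448i)|11⟩

C-Ry(0.139) leaves the control-|0⟩ kets |00⟩, |01⟩ unchanged and applies Ry(0.139) to qubit 1 on the control-|1⟩ pair (|10⟩, |11⟩).
Ry(0.139) = [[cos(θ/2), −sin(θ/2)], [sin(θ/2), cos(θ/2)]]; θ = 0.139, cos(θ/2) ≈ 0.997586, sin(θ/2) ≈ 0.0694441.
With a = amp(|10⟩) = 0.9177 and b = amp(|11⟩) = (0.006917 - 0.1452i):
new amp(|10⟩) = (0.997586)·a + (-0.0694441)·b = (0.915 + 0.01008i)
new amp(|11⟩) = (0.0694441)·a + (0.997586)·b = (0.07063 - 0.1448i)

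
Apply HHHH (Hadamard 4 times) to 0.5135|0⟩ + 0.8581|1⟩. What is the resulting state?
0.5135|0⟩ + 0.8581|1⟩

H² = I, so an even number of Hadamards cancels: H^4 = I and the state is unchanged.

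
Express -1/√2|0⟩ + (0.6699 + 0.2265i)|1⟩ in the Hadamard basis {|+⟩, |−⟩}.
(-0.02631 + 0.1602i)|+⟩ + (-0.9737 - 0.1602i)|−⟩

With |ψ⟩ = α|0⟩ + β|1⟩, the Hadamard-basis coefficients are ⟨+|ψ⟩ = (α + β)/√2 and ⟨−|ψ⟩ = (α − β)/√2.
Here α = -1/√2, β = (0.6699 + 0.2265i): (α + β)/√2 = (-0.02631 + 0.1602i), (α − β)/√2 = (-0.9737 - 0.1602i).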